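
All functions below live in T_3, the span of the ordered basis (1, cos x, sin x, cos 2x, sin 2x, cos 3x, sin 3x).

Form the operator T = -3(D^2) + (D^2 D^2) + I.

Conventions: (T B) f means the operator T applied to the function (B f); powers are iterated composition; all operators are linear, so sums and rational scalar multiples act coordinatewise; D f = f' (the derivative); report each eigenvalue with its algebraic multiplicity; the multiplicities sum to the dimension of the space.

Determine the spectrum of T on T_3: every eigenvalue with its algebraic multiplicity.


image of 1: 1
image of cos x: 5cos x
image of sin x: 5sin x
image of cos 2x: 29cos 2x
image of sin 2x: 29sin 2x
image of cos 3x: 109cos 3x
image of sin 3x: 109sin 3x
the matrix is diagonal; its diagonal is (1, 5, 5, 29, 29, 109, 109)
for a triangular matrix the eigenvalues are the diagonal entries, with algebraic multiplicity their repetition count

λ = 1 (multiplicity 1), λ = 5 (multiplicity 2), λ = 29 (multiplicity 2), λ = 109 (multiplicity 2)


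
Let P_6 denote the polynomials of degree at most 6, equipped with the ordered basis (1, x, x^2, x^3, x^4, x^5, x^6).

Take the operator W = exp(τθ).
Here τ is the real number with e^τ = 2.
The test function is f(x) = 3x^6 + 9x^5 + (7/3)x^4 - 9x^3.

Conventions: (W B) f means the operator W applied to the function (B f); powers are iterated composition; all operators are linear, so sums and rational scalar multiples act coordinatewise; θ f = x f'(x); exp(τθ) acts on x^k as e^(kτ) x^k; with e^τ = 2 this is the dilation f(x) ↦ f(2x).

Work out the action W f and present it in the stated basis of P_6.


exp(τθ) x^k = e^(kτ) x^k; with e^τ = 2 this sends x^k to 2^k x^k
x^3 ↦ 8 x^3
x^4 ↦ 16 x^4
x^5 ↦ 32 x^5
x^6 ↦ 64 x^6
applying this coordinatewise to f: exp(τθ) f = 192x^6 + 288x^5 + (112/3)x^4 - 72x^3

the result is g(x) = 192x^6 + 288x^5 + (112/3)x^4 - 72x^3


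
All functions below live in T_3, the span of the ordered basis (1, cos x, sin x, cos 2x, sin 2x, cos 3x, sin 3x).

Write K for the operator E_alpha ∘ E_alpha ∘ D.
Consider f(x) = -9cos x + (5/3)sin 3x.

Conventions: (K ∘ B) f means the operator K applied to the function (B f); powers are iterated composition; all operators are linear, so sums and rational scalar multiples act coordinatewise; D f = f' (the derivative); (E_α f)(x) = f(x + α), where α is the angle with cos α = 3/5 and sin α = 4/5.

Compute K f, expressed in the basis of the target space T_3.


D f = 9sin x + 5cos 3x
E_alpha D f = (36/5)cos x + (27/5)sin x - (117/25)cos 3x - (44/25)sin 3x
E_alpha E_alpha D f = (216/25)cos x - (63/25)sin x + (11753/3125)cos 3x + (10296/3125)sin 3x

the image equals g(x) = (216/25)cos x - (63/25)sin x + (11753/3125)cos 3x + (10296/3125)sin 3x


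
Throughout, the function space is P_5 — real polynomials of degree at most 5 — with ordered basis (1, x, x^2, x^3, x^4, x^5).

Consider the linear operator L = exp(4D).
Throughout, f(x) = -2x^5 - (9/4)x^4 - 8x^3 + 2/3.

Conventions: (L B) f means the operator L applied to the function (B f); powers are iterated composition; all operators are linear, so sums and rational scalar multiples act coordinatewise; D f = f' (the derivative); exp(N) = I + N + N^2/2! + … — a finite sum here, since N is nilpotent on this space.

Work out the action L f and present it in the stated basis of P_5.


order-1 term: -40x^4 - 36x^3 - 96x^2
order-2 term: -320x^3 - 216x^2 - 384x
order-3 term: -1280x^2 - 576x - 512
order-4 term: -2560x - 576
order-5 term: -2048
the series for exp(4D) f terminates at order 5
exp(4D) f = -2x^5 - (169/4)x^4 - 364x^3 - 1592x^2 - 3520x - 9406/3

g(x) = -2x^5 - (169/4)x^4 - 364x^3 - 1592x^2 - 3520x - 9406/3


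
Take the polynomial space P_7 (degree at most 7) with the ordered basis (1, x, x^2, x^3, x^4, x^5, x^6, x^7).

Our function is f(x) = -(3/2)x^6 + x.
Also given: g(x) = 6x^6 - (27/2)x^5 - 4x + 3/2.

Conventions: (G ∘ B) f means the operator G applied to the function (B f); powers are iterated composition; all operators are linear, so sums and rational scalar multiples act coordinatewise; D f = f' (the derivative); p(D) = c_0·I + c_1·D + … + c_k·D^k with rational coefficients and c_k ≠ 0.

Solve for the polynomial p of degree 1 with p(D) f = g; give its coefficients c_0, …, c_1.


D^0 f = -(3/2)x^6 + x
D^1 f = -9x^5 + 1
matching coefficients of g against c_0 f + c_1 Df + … from the top degree down determines the c_i
solution: c_0 = -4, c_1 = 3/2

p(D) = -4·I + (3/2)·D, i.e. c_0 = -4, c_1 = 3/2


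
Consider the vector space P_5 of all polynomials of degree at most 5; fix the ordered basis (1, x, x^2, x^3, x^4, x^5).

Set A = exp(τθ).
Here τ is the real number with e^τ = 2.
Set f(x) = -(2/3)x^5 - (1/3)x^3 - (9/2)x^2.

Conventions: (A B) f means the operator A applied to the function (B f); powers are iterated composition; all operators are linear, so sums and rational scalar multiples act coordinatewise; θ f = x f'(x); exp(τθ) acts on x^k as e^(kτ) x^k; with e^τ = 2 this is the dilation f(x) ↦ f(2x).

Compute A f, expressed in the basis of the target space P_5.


g(x) = -(64/3)x^5 - (8/3)x^3 - 18x^2

exp(τθ) x^k = e^(kτ) x^k; with e^τ = 2 this sends x^k to 2^k x^k
x^2 ↦ 4 x^2
x^3 ↦ 8 x^3
x^5 ↦ 32 x^5
applying this coordinatewise to f: exp(τθ) f = -(64/3)x^5 - (8/3)x^3 - 18x^2


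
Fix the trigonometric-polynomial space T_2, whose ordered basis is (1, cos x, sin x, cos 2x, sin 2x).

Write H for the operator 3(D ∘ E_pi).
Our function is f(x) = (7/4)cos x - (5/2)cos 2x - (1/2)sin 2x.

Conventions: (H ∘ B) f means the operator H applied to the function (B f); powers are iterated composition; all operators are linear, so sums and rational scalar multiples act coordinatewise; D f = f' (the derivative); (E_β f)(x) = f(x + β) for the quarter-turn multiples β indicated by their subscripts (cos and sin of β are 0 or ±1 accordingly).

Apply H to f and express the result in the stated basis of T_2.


the image equals g(x) = (21/4)sin x - 3cos 2x + 15sin 2x

E_pi f = -(7/4)cos x - (5/2)cos 2x - (1/2)sin 2x
D E_pi f = (7/4)sin x - cos 2x + 5sin 2x
(3(D ∘ E_pi)) f = (21/4)sin x - 3cos 2x + 15sin 2x


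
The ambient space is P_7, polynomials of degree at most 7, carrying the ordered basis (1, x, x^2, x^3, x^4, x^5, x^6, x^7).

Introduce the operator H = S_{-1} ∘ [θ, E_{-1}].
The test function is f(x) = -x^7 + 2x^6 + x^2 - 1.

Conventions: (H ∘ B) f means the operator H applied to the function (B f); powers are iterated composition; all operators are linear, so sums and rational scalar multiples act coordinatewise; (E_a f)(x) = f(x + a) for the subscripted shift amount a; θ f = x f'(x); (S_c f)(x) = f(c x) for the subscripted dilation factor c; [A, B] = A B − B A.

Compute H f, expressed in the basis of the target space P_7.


g(x) = -7x^6 - 54x^5 - 165x^4 - 260x^3 - 225x^2 - 104x - 21

E_{-1} f = -x^7 + 9x^6 - 33x^5 + 65x^4 - 75x^3 + 52x^2 - 21x + 3
θ E_{-1} f = -7x^7 + 54x^6 - 165x^5 + 260x^4 - 225x^3 + 104x^2 - 21x
θ f = -7x^7 + 12x^6 + 2x^2
E_{-1} θ f = -7x^7 + 61x^6 - 219x^5 + 425x^4 - 485x^3 + 329x^2 - 125x + 21
[θ, E_{-1}] f = -7x^6 + 54x^5 - 165x^4 + 260x^3 - 225x^2 + 104x - 21
S_{-1} [θ, E_{-1}] f = -7x^6 - 54x^5 - 165x^4 - 260x^3 - 225x^2 - 104x - 21


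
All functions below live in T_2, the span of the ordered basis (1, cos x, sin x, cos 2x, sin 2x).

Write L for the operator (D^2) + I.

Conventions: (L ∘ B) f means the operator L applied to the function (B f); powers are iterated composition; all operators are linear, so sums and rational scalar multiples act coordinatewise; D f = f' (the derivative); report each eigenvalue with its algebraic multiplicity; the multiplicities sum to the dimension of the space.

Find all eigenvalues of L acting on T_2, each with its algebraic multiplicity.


image of 1: 1
image of cos x: 0
image of sin x: 0
image of cos 2x: -3cos 2x
image of sin 2x: -3sin 2x
the matrix is diagonal; its diagonal is (1, 0, 0, -3, -3)
for a triangular matrix the eigenvalues are the diagonal entries, with algebraic multiplicity their repetition count

λ = -3 (multiplicity 2), λ = 0 (multiplicity 2), λ = 1 (multiplicity 1)


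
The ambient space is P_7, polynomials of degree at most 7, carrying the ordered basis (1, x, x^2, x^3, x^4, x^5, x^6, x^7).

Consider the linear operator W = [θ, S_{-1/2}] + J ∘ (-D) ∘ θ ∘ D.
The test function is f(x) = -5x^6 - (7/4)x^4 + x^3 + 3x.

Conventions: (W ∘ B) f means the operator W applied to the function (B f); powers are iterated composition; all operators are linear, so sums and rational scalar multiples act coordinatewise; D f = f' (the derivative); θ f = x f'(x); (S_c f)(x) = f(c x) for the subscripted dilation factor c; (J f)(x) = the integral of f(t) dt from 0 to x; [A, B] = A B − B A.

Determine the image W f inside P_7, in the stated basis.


the result is g(x) = 150x^5 + 21x^3 - 6x^2

S_{-1/2} f = -(5/64)x^6 - (7/64)x^4 - (1/8)x^3 - (3/2)x
θ S_{-1/2} f = -(15/32)x^6 - (7/16)x^4 - (3/8)x^3 - (3/2)x
θ f = -30x^6 - 7x^4 + 3x^3 + 3x
S_{-1/2} θ f = -(15/32)x^6 - (7/16)x^4 - (3/8)x^3 - (3/2)x
[θ, S_{-1/2}] f = 0
D f = -30x^5 - 7x^3 + 3x^2 + 3
θ D f = -150x^5 - 21x^3 + 6x^2
D (θ ∘ D) f = -750x^4 - 63x^2 + 12x
(-D) (θ ∘ D) f = 750x^4 + 63x^2 - 12x
J (-D) (θ ∘ D) f = 150x^5 + 21x^3 - 6x^2
([θ, S_{-1/2}] + J ∘ (-D) ∘ θ ∘ D) f = 150x^5 + 21x^3 - 6x^2


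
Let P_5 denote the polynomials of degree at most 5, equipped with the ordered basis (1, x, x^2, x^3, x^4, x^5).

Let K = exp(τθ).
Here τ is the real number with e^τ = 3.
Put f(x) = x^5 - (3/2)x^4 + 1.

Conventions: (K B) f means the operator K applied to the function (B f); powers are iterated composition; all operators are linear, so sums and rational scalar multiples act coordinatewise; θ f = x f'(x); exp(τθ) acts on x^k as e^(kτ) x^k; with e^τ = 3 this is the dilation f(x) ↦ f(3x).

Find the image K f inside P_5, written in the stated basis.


exp(τθ) x^k = e^(kτ) x^k; with e^τ = 3 this sends x^k to 3^k x^k
x^4 ↦ 81 x^4
x^5 ↦ 243 x^5
applying this coordinatewise to f: exp(τθ) f = 243x^5 - (243/2)x^4 + 1

the result is g(x) = 243x^5 - (243/2)x^4 + 1


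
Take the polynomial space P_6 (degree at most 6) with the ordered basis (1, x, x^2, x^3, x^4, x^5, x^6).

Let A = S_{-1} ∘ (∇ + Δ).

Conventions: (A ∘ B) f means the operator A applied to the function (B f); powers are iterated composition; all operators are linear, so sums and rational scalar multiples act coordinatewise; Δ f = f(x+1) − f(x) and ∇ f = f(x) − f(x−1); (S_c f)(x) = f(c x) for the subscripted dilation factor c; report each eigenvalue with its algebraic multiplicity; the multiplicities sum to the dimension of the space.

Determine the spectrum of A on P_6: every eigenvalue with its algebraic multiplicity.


λ = 0 (multiplicity 7)

image of 1: 0
image of x: 2
image of x^2: -4x
image of x^3: 6x^2 + 2
image of x^4: -8x^3 - 8x
image of x^5: 10x^4 + 20x^2 + 2
image of x^6: -12x^5 - 40x^3 - 12x
the matrix is upper triangular; its diagonal is (0, 0, 0, 0, 0, 0, 0)
for a triangular matrix the eigenvalues are the diagonal entries, with algebraic multiplicity their repetition count


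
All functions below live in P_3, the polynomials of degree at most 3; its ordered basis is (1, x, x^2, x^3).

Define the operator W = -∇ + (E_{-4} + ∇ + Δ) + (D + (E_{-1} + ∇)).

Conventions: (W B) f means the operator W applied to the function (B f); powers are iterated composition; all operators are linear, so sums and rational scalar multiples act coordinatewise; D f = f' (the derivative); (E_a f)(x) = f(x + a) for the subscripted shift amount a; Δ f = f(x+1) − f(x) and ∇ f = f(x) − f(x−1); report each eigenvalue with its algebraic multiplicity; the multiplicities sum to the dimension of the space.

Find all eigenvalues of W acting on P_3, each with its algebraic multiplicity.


λ = 2 (multiplicity 4)

image of 1: 2
image of x: 2x - 2
image of x^2: 2x^2 - 4x + 17
image of x^3: 2x^3 - 6x^2 + 51x - 63
the matrix is upper triangular; its diagonal is (2, 2, 2, 2)
for a triangular matrix the eigenvalues are the diagonal entries, with algebraic multiplicity their repetition count


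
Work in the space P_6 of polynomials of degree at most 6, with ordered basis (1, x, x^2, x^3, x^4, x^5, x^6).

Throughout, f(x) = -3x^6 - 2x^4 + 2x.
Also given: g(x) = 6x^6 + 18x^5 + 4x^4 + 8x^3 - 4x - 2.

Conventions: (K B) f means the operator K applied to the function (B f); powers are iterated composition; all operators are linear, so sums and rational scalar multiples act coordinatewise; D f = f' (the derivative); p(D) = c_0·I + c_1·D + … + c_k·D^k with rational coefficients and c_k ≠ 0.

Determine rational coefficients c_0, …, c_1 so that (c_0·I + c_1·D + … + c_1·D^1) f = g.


p(D) = -2·I − D, i.e. c_0 = -2, c_1 = -1

D^0 f = -3x^6 - 2x^4 + 2x
D^1 f = -18x^5 - 8x^3 + 2
matching coefficients of g against c_0 f + c_1 Df + … from the top degree down determines the c_i
solution: c_0 = -2, c_1 = -1


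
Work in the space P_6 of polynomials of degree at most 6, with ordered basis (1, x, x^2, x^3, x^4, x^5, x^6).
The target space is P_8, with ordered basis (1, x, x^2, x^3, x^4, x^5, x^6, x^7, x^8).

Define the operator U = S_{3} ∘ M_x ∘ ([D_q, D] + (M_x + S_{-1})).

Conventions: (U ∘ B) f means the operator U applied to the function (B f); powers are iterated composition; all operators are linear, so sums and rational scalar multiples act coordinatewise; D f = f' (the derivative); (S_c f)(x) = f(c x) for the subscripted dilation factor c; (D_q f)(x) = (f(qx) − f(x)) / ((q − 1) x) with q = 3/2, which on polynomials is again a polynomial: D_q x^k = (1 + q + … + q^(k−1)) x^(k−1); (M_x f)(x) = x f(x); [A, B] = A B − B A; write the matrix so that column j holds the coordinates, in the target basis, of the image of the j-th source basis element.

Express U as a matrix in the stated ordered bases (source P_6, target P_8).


image of 1: 9x^2 + 3x
image of x: 27x^3 - 9x^2
image of x^2: 81x^4 + 27x^3 - (3/2)x
image of x^3: 243x^5 - 81x^4 - 18x^2
image of x^4: 729x^6 + 243x^5 - (1161/8)x^3
image of x^5: 2187x^7 - 729x^6 - (7857/8)x^4
image of x^6: 6561x^8 + 2187x^7 - (192699/32)x^5
each image's coordinates form column j of the matrix

the matrix is [[0, 0, 0, 0, 0, 0, 0]; [3, 0, -3/2, 0, 0, 0, 0]; [9, -9, 0, -18, 0, 0, 0]; [0, 27, 27, 0, -1161/8, 0, 0]; [0, 0, 81, -81, 0, -7857/8, 0]; [0, 0, 0, 243, 243, 0, -192699/32]; [0, 0, 0, 0, 729, -729, 0]; [0, 0, 0, 0, 0, 2187, 2187]; [0, 0, 0, 0, 0, 0, 6561]] (rows listed top to bottom)


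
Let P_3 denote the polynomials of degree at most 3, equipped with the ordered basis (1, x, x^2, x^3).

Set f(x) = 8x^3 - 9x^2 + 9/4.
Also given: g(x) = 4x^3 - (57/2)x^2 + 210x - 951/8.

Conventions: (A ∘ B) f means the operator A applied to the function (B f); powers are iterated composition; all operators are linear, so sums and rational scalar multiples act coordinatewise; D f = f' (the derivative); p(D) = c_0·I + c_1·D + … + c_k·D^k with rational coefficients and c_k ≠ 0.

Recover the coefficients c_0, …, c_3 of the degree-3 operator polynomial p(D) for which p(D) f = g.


c_0 = 1/2, c_1 = -1, c_2 = 4, c_3 = -1

D^0 f = 8x^3 - 9x^2 + 9/4
D^1 f = 24x^2 - 18x
D^2 f = 48x - 18
D^3 f = 48
matching coefficients of g against c_0 f + c_1 Df + … from the top degree down determines the c_i
solution: c_0 = 1/2, c_1 = -1, c_2 = 4, c_3 = -1


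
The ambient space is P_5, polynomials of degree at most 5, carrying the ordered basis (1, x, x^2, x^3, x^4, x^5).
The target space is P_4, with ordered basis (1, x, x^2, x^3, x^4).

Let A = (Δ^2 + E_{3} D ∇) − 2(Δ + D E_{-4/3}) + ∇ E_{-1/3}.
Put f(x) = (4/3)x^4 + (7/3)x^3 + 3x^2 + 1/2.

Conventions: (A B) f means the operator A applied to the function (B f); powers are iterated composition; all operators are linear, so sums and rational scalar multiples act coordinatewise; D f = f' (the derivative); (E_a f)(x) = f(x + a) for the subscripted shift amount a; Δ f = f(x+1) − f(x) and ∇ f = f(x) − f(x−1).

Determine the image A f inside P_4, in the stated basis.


Δ f = (16/3)x^3 + 15x^2 + (55/3)x + 20/3
Δ Δ f = 16x^2 + 46x + 116/3
∇ f = (16/3)x^3 - x^2 + (13/3)x - 2
D ∇ f = 16x^2 - 2x + 13/3
E_{3} D ∇ f = 16x^2 + 94x + 427/3
(Δ^2 + E_{3} D ∇) f = 32x^2 + 140x + 181
Δ f = (16/3)x^3 + 15x^2 + (55/3)x + 20/3
E_{-4/3} f = (4/3)x^4 - (43/9)x^3 + (71/9)x^2 - (664/81)x + 2195/486
D E_{-4/3} f = (16/3)x^3 - (43/3)x^2 + (142/9)x - 664/81
(Δ + D E_{-4/3}) f = (32/3)x^3 + (2/3)x^2 + (307/9)x - 124/81
(-2(Δ + D E_{-4/3})) f = -(64/3)x^3 - (4/3)x^2 - (614/9)x + 248/81
E_{-1/3} f = (4/3)x^4 + (5/9)x^3 + (14/9)x^2 - (115/81)x + 371/486
∇ E_{-1/3} f = (16/3)x^3 - (19/3)x^2 + (61/9)x - 304/81
((Δ^2 + E_{3} D ∇) − 2(Δ + D E_{-4/3}) + ∇ E_{-1/3}) f = -16x^3 + (73/3)x^2 + (707/9)x + 14605/81

g(x) = -16x^3 + (73/3)x^2 + (707/9)x + 14605/81


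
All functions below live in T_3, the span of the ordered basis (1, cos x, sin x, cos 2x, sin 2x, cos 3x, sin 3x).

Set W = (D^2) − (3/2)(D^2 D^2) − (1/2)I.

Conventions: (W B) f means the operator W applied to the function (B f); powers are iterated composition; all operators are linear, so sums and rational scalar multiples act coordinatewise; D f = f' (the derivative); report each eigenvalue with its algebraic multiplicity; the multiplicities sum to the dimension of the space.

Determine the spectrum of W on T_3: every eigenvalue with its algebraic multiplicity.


image of 1: -1/2
image of cos x: -3cos x
image of sin x: -3sin x
image of cos 2x: -(57/2)cos 2x
image of sin 2x: -(57/2)sin 2x
image of cos 3x: -131cos 3x
image of sin 3x: -131sin 3x
the matrix is diagonal; its diagonal is (-1/2, -3, -3, -57/2, -57/2, -131, -131)
for a triangular matrix the eigenvalues are the diagonal entries, with algebraic multiplicity their repetition count

λ = -131 (multiplicity 2), λ = -57/2 (multiplicity 2), λ = -3 (multiplicity 2), λ = -1/2 (multiplicity 1)


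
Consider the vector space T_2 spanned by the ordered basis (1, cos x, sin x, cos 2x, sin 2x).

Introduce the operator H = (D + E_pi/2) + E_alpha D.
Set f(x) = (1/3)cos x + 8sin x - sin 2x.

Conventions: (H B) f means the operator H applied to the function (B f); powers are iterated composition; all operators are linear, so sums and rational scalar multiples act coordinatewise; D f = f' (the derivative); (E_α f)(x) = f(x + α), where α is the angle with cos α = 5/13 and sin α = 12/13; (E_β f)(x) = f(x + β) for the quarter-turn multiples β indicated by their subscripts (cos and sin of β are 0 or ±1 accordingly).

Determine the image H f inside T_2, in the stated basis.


D f = 8cos x - (1/3)sin x - 2cos 2x
E_pi/2 f = 8cos x - (1/3)sin x + sin 2x
(D + E_pi/2) f = 16cos x - (2/3)sin x - 2cos 2x + sin 2x
D f = 8cos x - (1/3)sin x - 2cos 2x
E_alpha D f = (36/13)cos x - (293/39)sin x + (238/169)cos 2x + (240/169)sin 2x
((D + E_pi/2) + E_alpha D) f = (244/13)cos x - (319/39)sin x - (100/169)cos 2x + (409/169)sin 2x

g(x) = (244/13)cos x - (319/39)sin x - (100/169)cos 2x + (409/169)sin 2x


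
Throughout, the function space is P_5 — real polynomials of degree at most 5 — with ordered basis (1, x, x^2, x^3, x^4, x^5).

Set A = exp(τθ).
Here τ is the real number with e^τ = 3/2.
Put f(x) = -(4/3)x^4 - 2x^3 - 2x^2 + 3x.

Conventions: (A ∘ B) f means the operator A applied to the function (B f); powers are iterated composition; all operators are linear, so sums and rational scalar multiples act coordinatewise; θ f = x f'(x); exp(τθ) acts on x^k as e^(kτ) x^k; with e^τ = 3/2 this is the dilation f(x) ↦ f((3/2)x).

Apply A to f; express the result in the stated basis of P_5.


g(x) = -(27/4)x^4 - (27/4)x^3 - (9/2)x^2 + (9/2)x

exp(τθ) x^k = e^(kτ) x^k; with e^τ = 3/2 this sends x^k to (3/2)^k x^k
x ↦ 3/2 x
x^2 ↦ 9/4 x^2
x^3 ↦ 27/8 x^3
x^4 ↦ 81/16 x^4
applying this coordinatewise to f: exp(τθ) f = -(27/4)x^4 - (27/4)x^3 - (9/2)x^2 + (9/2)x


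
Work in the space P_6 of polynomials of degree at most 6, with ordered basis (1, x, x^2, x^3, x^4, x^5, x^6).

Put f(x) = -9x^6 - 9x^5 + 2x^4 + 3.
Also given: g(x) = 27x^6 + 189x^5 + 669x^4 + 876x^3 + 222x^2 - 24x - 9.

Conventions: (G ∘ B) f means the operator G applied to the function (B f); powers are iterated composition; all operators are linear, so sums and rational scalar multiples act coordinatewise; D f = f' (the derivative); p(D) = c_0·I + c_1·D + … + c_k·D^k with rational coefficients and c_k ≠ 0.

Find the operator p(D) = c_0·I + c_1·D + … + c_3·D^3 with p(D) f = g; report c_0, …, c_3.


c_0 = -3, c_1 = -3, c_2 = -2, c_3 = -1/2

D^0 f = -9x^6 - 9x^5 + 2x^4 + 3
D^1 f = -54x^5 - 45x^4 + 8x^3
D^2 f = -270x^4 - 180x^3 + 24x^2
D^3 f = -1080x^3 - 540x^2 + 48x
matching coefficients of g against c_0 f + c_1 Df + … from the top degree down determines the c_i
solution: c_0 = -3, c_1 = -3, c_2 = -2, c_3 = -1/2


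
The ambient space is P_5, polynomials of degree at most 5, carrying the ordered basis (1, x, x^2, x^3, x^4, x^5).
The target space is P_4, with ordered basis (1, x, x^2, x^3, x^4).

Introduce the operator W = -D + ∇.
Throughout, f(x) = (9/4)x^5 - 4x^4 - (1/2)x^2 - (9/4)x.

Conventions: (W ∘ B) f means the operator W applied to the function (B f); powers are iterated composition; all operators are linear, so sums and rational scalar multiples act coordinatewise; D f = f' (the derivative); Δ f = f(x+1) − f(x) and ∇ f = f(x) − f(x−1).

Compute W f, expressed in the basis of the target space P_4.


D f = (45/4)x^4 - 16x^3 - x - 9/4
(-D) f = -(45/4)x^4 + 16x^3 + x + 9/4
∇ f = (45/4)x^4 - (77/2)x^3 + (93/2)x^2 - (113/4)x + 9/2
(-D + ∇) f = -(45/2)x^3 + (93/2)x^2 - (109/4)x + 27/4

the image equals g(x) = -(45/2)x^3 + (93/2)x^2 - (109/4)x + 27/4


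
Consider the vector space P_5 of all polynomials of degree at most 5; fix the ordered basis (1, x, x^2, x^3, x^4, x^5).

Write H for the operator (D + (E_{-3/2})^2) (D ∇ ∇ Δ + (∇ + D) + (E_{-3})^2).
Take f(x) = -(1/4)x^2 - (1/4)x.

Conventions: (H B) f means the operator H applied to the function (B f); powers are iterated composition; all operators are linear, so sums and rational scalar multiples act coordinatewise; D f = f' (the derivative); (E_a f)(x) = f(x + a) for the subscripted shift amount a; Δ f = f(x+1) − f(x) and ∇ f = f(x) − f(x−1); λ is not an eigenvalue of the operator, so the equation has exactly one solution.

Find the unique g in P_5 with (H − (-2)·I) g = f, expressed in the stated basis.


g(x) = -(1/12)x^2 - (5/12)x + 5/6

write g with unknown coordinates in the stated basis and equate coefficients in (H − (-2)·I) g = f
solving from the highest basis element down gives g = -(1/12)x^2 - (5/12)x + 5/6
check: H g = -(1/12)x^2 + (7/12)x - 5/3
so H g − (-2)·g = -(1/4)x^2 - (1/4)x = f ✓


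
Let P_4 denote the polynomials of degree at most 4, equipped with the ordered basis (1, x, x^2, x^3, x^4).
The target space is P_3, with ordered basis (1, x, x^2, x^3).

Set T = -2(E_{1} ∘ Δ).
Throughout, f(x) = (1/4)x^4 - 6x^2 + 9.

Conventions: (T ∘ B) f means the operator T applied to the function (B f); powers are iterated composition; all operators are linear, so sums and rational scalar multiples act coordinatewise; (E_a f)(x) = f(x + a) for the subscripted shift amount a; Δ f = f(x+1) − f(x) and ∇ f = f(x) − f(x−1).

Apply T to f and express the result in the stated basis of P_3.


Δ f = x^3 + (3/2)x^2 - 11x - 23/4
E_{1} Δ f = x^3 + (9/2)x^2 - 5x - 57/4
(-2(E_{1} ∘ Δ)) f = -2x^3 - 9x^2 + 10x + 57/2

the image equals g(x) = -2x^3 - 9x^2 + 10x + 57/2


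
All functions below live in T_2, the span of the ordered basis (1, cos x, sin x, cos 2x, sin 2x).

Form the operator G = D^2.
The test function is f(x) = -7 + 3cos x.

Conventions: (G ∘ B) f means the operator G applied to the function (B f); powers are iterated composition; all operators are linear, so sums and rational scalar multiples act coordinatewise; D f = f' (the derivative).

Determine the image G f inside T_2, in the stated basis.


D f = -3sin x
D D f = -3cos x

g(x) = -3cos x


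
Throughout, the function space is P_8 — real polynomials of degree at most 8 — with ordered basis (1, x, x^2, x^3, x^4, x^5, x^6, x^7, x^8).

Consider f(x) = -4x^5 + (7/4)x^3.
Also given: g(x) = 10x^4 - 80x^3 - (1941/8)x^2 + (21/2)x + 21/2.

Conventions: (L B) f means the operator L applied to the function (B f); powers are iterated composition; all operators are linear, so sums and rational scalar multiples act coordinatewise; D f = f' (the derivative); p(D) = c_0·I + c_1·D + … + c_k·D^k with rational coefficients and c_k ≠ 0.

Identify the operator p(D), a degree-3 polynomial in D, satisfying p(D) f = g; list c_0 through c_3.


c_0 = 0, c_1 = -1/2, c_2 = 1, c_3 = 1

D^0 f = -4x^5 + (7/4)x^3
D^1 f = -20x^4 + (21/4)x^2
D^2 f = -80x^3 + (21/2)x
D^3 f = -240x^2 + 21/2
matching coefficients of g against c_0 f + c_1 Df + … from the top degree down determines the c_i
solution: c_0 = 0, c_1 = -1/2, c_2 = 1, c_3 = 1


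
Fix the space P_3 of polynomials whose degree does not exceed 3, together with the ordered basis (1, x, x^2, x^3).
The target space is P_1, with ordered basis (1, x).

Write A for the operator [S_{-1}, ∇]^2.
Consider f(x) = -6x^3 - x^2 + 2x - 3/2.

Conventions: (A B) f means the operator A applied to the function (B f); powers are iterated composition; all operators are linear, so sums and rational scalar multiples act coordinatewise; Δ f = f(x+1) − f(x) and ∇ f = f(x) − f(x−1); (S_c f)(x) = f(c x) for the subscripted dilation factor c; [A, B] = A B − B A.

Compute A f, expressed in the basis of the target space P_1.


the result is g(x) = 144x + 8

∇ f = -18x^2 + 16x - 3
S_{-1} ∇ f = -18x^2 - 16x - 3
S_{-1} f = 6x^3 - x^2 - 2x - 3/2
∇ S_{-1} f = 18x^2 - 20x + 5
[S_{-1}, ∇] f = -36x^2 + 4x - 8
∇ [S_{-1}, ∇] f = -72x + 40
S_{-1} ∇ [S_{-1}, ∇] f = 72x + 40
S_{-1} [S_{-1}, ∇] f = -36x^2 - 4x - 8
∇ S_{-1} [S_{-1}, ∇] f = -72x + 32
[S_{-1}, ∇] [S_{-1}, ∇] f = 144x + 8


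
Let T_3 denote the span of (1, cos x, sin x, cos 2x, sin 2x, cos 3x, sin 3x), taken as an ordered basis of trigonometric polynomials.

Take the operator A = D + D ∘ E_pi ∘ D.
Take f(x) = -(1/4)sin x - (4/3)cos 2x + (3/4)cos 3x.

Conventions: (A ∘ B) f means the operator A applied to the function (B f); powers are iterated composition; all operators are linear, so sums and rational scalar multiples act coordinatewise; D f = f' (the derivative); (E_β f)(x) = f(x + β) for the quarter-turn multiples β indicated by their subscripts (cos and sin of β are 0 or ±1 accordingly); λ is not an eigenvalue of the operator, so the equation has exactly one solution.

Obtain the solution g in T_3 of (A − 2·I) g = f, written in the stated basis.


the result is g(x) = (1/8)cos x + (1/8)sin x + (1/5)cos 2x - (1/15)sin 2x + (21/232)cos 3x + (9/232)sin 3x

write g with unknown coordinates in the stated basis and equate coefficients in (A − 2·I) g = f
solving from the highest basis element down gives g = (1/8)cos x + (1/8)sin x + (1/5)cos 2x - (1/15)sin 2x + (21/232)cos 3x + (9/232)sin 3x
check: A g = (1/4)cos x - (14/15)cos 2x - (2/15)sin 2x + (27/29)cos 3x + (9/116)sin 3x
so A g − 2·g = -(1/4)sin x - (4/3)cos 2x + (3/4)cos 3x = f ✓


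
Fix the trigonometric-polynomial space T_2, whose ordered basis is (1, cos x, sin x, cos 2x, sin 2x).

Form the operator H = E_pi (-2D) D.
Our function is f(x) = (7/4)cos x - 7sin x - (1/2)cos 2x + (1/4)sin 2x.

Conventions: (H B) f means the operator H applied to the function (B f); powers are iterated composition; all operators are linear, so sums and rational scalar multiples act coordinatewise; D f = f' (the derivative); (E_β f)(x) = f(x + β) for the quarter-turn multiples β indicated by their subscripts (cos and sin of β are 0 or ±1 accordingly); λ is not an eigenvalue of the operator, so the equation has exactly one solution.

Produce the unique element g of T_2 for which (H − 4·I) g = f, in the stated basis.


the image equals g(x) = -(7/24)cos x + (7/6)sin x - (1/8)cos 2x + (1/16)sin 2x

write g with unknown coordinates in the stated basis and equate coefficients in (H − 4·I) g = f
solving from the highest basis element down gives g = -(7/24)cos x + (7/6)sin x - (1/8)cos 2x + (1/16)sin 2x
check: H g = (7/12)cos x - (7/3)sin x - cos 2x + (1/2)sin 2x
so H g − 4·g = (7/4)cos x - 7sin x - (1/2)cos 2x + (1/4)sin 2x = f ✓


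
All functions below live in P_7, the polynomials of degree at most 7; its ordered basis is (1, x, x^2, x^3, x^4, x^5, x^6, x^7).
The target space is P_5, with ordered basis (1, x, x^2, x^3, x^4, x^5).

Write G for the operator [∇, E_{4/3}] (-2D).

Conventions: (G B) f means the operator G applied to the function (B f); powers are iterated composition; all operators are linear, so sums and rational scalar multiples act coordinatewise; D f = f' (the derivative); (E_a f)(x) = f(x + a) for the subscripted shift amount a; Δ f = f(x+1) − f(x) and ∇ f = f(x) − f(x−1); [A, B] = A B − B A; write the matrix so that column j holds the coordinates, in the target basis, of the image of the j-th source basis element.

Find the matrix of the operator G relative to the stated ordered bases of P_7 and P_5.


image of 1: 0
image of x: 0
image of x^2: 0
image of x^3: 0
image of x^4: 0
image of x^5: 0
image of x^6: 0
image of x^7: 0
each image's coordinates form column j of the matrix

the matrix is [[0, 0, 0, 0, 0, 0, 0, 0]; [0, 0, 0, 0, 0, 0, 0, 0]; [0, 0, 0, 0, 0, 0, 0, 0]; [0, 0, 0, 0, 0, 0, 0, 0]; [0, 0, 0, 0, 0, 0, 0, 0]; [0, 0, 0, 0, 0, 0, 0, 0]] (rows listed top to bottom)


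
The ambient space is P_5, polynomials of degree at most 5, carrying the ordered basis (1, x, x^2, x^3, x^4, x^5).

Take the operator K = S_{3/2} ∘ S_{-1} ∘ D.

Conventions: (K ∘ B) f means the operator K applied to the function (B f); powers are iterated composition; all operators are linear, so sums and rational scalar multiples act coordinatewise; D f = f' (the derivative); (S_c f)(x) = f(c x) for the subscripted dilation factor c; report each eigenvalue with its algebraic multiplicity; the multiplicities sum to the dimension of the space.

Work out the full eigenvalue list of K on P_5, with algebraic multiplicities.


image of 1: 0
image of x: 1
image of x^2: -3x
image of x^3: (27/4)x^2
image of x^4: -(27/2)x^3
image of x^5: (405/16)x^4
the matrix is upper triangular; its diagonal is (0, 0, 0, 0, 0, 0)
for a triangular matrix the eigenvalues are the diagonal entries, with algebraic multiplicity their repetition count

λ = 0 (multiplicity 6)


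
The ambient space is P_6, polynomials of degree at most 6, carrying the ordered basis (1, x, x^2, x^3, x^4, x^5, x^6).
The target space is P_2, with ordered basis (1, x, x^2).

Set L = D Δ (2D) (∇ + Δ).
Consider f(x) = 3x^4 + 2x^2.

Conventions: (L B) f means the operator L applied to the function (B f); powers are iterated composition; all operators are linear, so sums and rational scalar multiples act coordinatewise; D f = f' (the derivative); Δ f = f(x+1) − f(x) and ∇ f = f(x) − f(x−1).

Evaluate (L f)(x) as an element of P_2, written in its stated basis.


the image equals g(x) = 288

∇ f = 12x^3 - 18x^2 + 16x - 5
Δ f = 12x^3 + 18x^2 + 16x + 5
(∇ + Δ) f = 24x^3 + 32x
D (∇ + Δ) f = 72x^2 + 32
(2D) (∇ + Δ) f = 144x^2 + 64
Δ (2D) (∇ + Δ) f = 288x + 144
D Δ (2D) (∇ + Δ) f = 288


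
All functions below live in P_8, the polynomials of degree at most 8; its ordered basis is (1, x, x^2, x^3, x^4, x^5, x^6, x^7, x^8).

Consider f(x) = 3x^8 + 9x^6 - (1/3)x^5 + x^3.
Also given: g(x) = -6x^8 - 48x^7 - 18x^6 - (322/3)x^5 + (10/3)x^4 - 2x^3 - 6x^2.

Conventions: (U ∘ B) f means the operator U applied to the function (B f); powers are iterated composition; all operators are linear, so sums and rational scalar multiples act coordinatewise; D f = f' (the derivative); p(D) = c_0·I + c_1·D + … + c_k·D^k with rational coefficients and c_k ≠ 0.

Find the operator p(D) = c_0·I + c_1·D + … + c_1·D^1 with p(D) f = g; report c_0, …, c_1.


p(D) = -2·I − 2·D, i.e. c_0 = -2, c_1 = -2

D^0 f = 3x^8 + 9x^6 - (1/3)x^5 + x^3
D^1 f = 24x^7 + 54x^5 - (5/3)x^4 + 3x^2
matching coefficients of g against c_0 f + c_1 Df + … from the top degree down determines the c_i
solution: c_0 = -2, c_1 = -2


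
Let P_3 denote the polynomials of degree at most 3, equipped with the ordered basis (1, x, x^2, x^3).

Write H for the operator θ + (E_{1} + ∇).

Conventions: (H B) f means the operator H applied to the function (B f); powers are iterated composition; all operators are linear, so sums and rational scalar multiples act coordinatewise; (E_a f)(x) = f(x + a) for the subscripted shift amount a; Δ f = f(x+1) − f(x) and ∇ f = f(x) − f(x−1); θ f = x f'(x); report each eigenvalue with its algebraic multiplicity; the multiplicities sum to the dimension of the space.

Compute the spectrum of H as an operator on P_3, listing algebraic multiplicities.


image of 1: 1
image of x: 2x + 2
image of x^2: 3x^2 + 4x
image of x^3: 4x^3 + 6x^2 + 2
the matrix is upper triangular; its diagonal is (1, 2, 3, 4)
for a triangular matrix the eigenvalues are the diagonal entries, with algebraic multiplicity their repetition count

λ = 1 (multiplicity 1), λ = 2 (multiplicity 1), λ = 3 (multiplicity 1), λ = 4 (multiplicity 1)


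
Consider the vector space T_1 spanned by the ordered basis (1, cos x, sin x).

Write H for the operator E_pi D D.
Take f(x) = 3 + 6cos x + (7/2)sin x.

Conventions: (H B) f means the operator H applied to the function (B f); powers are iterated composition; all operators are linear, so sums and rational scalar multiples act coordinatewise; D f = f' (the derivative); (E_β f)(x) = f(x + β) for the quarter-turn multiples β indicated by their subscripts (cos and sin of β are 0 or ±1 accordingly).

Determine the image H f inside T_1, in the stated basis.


D f = (7/2)cos x - 6sin x
D D f = -6cos x - (7/2)sin x
E_pi D D f = 6cos x + (7/2)sin x

the image equals g(x) = 6cos x + (7/2)sin x


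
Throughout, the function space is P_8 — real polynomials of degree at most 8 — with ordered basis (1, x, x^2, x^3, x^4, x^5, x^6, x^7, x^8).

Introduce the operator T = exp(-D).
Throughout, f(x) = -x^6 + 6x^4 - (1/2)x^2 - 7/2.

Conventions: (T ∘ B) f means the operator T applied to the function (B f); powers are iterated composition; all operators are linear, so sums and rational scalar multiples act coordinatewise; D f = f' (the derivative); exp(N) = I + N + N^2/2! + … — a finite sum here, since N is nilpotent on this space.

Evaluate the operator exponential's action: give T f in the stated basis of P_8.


order-1 term: 6x^5 - 24x^3 + x
order-2 term: -15x^4 + 36x^2 - 1/2
order-3 term: 20x^3 - 24x
order-4 term: -15x^2 + 6
order-5 term: 6x
order-6 term: -1
the series for exp(-D) f terminates at order 6
exp(-D) f = -x^6 + 6x^5 - 9x^4 - 4x^3 + (41/2)x^2 - 17x + 1

the result is g(x) = -x^6 + 6x^5 - 9x^4 - 4x^3 + (41/2)x^2 - 17x + 1


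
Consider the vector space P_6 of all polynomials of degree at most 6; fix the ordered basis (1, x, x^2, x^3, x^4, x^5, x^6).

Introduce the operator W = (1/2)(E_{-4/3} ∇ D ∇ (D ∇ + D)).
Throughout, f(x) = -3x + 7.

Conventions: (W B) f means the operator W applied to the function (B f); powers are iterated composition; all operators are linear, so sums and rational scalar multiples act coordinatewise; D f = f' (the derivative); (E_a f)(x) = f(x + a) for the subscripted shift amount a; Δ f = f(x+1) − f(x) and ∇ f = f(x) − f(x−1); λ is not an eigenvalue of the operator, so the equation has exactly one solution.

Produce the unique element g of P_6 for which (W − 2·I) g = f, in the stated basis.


write g with unknown coordinates in the stated basis and equate coefficients in (W − 2·I) g = f
solving from the highest basis element down gives g = (3/2)x - 7/2
check: W g = 0
so W g − 2·g = -3x + 7 = f ✓

the result is g(x) = (3/2)x - 7/2


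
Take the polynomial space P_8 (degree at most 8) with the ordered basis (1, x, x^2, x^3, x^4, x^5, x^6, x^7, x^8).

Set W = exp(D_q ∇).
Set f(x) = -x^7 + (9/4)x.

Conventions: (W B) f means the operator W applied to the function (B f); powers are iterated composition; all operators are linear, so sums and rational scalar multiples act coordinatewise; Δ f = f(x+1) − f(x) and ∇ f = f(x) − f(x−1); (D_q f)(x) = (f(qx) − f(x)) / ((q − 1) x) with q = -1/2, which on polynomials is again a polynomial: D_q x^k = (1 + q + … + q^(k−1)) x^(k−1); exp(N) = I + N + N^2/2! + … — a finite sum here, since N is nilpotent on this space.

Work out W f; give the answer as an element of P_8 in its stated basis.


the image equals g(x) = -x^7 - (147/32)x^5 + (231/16)x^4 - (14875/512)x^3 + (8337/128)x^2 - (62859/1024)x + 71435/512

order-1 term: -(147/32)x^5 + (231/16)x^4 - (175/8)x^3 + (105/4)x^2 - (21/2)x + 7
order-2 term: -(3675/512)x^3 + (4977/128)x^2 - (3171/64)x + 6363/64
order-3 term: -(3675/1024)x + 16947/512
the series for exp(D_q ∇) f terminates at order 3
exp(D_q ∇) f = -x^7 - (147/32)x^5 + (231/16)x^4 - (14875/512)x^3 + (8337/128)x^2 - (62859/1024)x + 71435/512


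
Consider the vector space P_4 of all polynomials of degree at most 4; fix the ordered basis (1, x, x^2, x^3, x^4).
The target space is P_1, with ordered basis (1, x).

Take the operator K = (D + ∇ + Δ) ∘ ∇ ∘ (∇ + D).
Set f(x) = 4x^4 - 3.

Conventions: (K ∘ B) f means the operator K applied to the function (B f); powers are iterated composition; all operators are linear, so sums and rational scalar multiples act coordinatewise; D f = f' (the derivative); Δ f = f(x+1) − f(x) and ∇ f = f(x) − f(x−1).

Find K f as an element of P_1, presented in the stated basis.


∇ f = 16x^3 - 24x^2 + 16x - 4
D f = 16x^3
(∇ + D) f = 32x^3 - 24x^2 + 16x - 4
∇ (∇ + D) f = 96x^2 - 144x + 72
D ∇ (∇ + D) f = 192x - 144
∇ ∇ (∇ + D) f = 192x - 240
Δ ∇ (∇ + D) f = 192x - 48
(D + ∇ + Δ) ∇ (∇ + D) f = 576x - 432

g(x) = 576x - 432


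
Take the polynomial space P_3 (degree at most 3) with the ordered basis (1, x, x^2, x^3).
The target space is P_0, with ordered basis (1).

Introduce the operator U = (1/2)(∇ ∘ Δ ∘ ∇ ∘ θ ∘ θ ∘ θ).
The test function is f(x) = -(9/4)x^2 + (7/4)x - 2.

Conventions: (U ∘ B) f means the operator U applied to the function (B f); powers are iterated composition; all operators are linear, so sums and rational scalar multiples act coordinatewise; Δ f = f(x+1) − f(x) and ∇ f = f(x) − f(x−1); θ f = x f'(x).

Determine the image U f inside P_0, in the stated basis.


the result is g(x) = 0

θ f = -(9/2)x^2 + (7/4)x
θ θ f = -9x^2 + (7/4)x
θ (θ ∘ θ) f = -18x^2 + (7/4)x
∇ θ (θ ∘ θ) f = -36x + 79/4
Δ ∇ θ (θ ∘ θ) f = -36
∇ Δ ∇ θ (θ ∘ θ) f = 0
((1/2)(∇ ∘ Δ ∘ ∇ ∘ θ ∘ θ ∘ θ)) f = 0


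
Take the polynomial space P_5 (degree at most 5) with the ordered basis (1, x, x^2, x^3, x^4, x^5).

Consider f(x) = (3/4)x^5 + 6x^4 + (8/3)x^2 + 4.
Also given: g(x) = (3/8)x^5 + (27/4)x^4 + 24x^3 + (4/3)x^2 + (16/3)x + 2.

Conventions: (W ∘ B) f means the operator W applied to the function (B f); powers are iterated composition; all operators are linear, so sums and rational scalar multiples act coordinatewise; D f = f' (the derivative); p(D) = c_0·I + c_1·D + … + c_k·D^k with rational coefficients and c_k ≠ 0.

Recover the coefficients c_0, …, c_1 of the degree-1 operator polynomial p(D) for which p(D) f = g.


D^0 f = (3/4)x^5 + 6x^4 + (8/3)x^2 + 4
D^1 f = (15/4)x^4 + 24x^3 + (16/3)x
matching coefficients of g against c_0 f + c_1 Df + … from the top degree down determines the c_i
solution: c_0 = 1/2, c_1 = 1

c_0 = 1/2, c_1 = 1


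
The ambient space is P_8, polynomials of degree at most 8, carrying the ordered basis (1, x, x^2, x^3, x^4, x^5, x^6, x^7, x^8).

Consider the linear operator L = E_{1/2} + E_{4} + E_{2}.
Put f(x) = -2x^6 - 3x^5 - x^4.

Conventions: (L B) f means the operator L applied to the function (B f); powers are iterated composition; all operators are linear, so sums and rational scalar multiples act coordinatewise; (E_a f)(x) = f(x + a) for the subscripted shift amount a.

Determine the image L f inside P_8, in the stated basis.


E_{1/2} f = -2x^6 - 9x^5 - 16x^4 - (29/2)x^3 - (57/8)x^2 - (29/16)x - 3/16
E_{4} f = -2x^6 - 51x^5 - 541x^4 - 3056x^3 - 9696x^2 - 16384x - 11520
E_{2} f = -2x^6 - 27x^5 - 151x^4 - 448x^3 - 744x^2 - 656x - 240
(E_{1/2} + E_{4} + E_{2}) f = -6x^6 - 87x^5 - 708x^4 - (7037/2)x^3 - (83577/8)x^2 - (272669/16)x - 188163/16

g(x) = -6x^6 - 87x^5 - 708x^4 - (7037/2)x^3 - (83577/8)x^2 - (272669/16)x - 188163/16
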